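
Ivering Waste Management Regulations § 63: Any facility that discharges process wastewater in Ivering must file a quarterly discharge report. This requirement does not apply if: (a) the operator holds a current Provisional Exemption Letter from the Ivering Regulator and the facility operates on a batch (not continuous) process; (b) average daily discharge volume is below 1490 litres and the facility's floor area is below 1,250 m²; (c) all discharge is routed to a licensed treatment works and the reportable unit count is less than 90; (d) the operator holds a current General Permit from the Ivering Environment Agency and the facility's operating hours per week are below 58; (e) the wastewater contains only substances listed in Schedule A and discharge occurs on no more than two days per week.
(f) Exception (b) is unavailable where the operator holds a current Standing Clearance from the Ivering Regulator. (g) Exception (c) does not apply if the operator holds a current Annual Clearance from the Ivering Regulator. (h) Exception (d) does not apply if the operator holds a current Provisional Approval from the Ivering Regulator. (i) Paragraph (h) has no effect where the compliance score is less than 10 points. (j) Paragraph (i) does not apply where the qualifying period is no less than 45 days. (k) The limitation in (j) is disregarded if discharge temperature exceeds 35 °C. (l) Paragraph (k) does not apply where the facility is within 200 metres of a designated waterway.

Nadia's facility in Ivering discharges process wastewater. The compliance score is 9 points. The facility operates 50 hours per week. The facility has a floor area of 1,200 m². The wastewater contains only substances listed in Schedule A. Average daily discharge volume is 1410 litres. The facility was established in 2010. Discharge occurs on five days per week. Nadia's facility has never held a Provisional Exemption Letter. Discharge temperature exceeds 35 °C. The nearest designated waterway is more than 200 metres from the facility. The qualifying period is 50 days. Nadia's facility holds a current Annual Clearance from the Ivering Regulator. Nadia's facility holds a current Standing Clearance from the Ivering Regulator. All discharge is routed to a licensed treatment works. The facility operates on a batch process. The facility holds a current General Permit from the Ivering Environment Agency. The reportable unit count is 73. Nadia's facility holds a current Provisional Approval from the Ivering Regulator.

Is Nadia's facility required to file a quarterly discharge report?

Exception (a) does not apply: no current Provisional Exemption Letter is held.
Exception (b)'s conditions are all satisfied: average daily discharge volume is 1410 litres, below the 1490 litres limit; the facility's floor area is 1,200 m², below the 1,250 m² limit. But: (f) operates — a current Standing Clearance is held. Exception (b) does not apply.
Exception (c): discharge is routed to a licensed treatment works; the reportable unit count is 73, less than the 90 limit — every condition holds. Turning to paragraph (g): (g) applies — a current Annual Clearance is held. Exception (c) does not apply.
Exception (d)'s conditions are all satisfied: a current General Permit is held; the facility's operating hours per week are 50, below the 58 limit. Under paragraphs (h)–(l): (h) is engaged (a current Provisional Approval is held), but yields to (i): (i) applies — the compliance score is 9 points, less than the 10 points limit. (j) is engaged (the qualifying period is 50 days, meeting the 45 days threshold), but is overridden by (k): (k) operates against (j): discharge temperature exceeds 35 °C. (l) does not operate here (the facility is more than 200 m from any designated waterway), so (k) stands. So (d) applies.
Exception (e) requires that discharge occurs on no more than two days per week; but discharge occurs on five days per week, so (e) is unavailable.

No — exception (d) applies; Nadia's facility is not required to file a quarterly discharge report.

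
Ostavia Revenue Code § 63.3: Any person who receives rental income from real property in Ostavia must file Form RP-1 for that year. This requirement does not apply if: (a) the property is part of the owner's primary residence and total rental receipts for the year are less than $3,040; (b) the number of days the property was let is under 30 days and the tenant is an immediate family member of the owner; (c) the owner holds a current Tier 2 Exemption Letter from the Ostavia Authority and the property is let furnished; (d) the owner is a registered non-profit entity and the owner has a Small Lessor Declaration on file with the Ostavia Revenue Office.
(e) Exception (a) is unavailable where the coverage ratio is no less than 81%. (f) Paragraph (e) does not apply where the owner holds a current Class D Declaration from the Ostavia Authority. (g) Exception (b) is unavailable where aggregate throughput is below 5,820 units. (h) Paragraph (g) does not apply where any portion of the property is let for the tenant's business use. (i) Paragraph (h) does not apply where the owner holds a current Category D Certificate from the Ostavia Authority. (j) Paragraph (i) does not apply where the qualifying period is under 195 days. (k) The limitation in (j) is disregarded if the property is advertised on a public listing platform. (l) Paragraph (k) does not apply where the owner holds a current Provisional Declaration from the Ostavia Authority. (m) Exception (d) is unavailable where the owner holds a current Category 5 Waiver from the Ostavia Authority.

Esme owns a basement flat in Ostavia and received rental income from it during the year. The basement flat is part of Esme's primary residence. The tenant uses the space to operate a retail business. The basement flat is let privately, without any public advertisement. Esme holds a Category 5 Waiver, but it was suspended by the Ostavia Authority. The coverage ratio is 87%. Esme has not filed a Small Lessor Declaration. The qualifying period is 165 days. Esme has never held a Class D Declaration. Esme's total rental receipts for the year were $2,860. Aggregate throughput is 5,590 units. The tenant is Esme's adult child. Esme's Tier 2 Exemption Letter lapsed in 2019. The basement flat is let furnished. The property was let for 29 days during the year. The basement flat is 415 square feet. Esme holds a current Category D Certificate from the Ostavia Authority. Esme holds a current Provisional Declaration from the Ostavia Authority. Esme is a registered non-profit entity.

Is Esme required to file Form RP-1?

No — exception (b) applies; Esme is not required to file Form RP-1.

Exception (a): the basement flat is part of the primary residence; total rental receipts for the year are $2,860, less than the $3,040 limit — every condition holds. Turning to paragraphs (e)–(f): (e) operates against (a): the coverage ratio is 87%, meeting the 81% threshold. (f), which would lift (e), is not triggered — there is no Class D Declaration in force. So (a) is unavailable.
Exception (b): the number of days the property was let is 29 days, under the 30 days limit; the tenant is an immediate family member — every condition holds. Under paragraphs (g)–(l): (g) applies (aggregate throughput is 5,590 units, below the 5,820 units limit), but is itself disapplied by (h): (h) is triggered — the space is let for business use. (i) would limit (h) — a current Category D Certificate is held — but (j) sets (i) aside: (j) operates against (i): the qualifying period is 165 days, under the 195 days limit. (k), which would lift (j), does not operate here — the property is let privately without advertisement. So (b) applies.
Exception (c) does not apply: no current Tier 2 Exemption Letter is held.
Exception (d) requires that the owner has a Small Lessor Declaration on file with the Ostavia Revenue Office; but no Small Lessor Declaration is on file, so (d) is unavailable.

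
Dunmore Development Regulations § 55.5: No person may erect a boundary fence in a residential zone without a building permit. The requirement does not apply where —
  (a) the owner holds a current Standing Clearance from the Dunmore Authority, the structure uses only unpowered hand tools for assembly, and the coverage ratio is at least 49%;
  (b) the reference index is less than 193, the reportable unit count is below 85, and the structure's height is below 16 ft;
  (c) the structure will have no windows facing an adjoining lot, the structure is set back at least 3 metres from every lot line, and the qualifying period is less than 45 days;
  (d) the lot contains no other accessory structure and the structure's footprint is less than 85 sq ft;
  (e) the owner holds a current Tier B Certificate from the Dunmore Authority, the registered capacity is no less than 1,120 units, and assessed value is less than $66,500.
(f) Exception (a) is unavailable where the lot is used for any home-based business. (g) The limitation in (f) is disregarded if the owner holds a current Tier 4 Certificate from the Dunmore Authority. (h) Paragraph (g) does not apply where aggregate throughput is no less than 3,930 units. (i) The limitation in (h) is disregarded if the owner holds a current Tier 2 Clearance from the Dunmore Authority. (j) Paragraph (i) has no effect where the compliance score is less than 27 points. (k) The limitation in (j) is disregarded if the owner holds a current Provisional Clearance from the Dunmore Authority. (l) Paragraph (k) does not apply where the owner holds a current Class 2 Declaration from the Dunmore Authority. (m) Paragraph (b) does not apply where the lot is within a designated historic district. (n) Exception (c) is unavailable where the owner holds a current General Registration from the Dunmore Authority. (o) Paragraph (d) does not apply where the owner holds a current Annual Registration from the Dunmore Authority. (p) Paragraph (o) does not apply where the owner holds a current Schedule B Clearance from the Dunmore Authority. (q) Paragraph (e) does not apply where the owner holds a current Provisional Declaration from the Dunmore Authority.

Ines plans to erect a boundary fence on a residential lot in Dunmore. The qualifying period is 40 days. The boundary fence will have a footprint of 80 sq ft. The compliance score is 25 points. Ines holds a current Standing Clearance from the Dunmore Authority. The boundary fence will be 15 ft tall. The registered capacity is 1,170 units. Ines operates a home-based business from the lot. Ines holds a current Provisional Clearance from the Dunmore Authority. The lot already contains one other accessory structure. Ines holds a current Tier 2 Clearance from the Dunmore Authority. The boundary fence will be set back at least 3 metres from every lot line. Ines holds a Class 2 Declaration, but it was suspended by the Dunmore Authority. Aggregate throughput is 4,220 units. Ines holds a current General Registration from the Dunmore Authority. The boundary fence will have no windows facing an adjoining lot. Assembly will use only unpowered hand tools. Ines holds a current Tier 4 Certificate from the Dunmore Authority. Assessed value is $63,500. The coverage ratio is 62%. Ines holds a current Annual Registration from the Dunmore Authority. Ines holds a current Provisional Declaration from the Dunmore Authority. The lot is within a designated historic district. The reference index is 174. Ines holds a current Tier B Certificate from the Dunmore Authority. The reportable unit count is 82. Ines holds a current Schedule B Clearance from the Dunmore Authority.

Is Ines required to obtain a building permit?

All of (a)'s requirements are met (a current Standing Clearance is held; assembly uses only hand tools; the coverage ratio is 62%, meeting the 49% threshold). Applying paragraphs (f)–(l): (f) would limit (a) — a home-based business operates on the lot — but (g) sets (f) aside: (g) applies — a current Tier 4 Certificate is held. (h) is engaged (aggregate throughput is 4,220 units, meeting the 3,930 units threshold), but is itself disapplied by (i): (i) operates against (h): a current Tier 2 Clearance is held. (j) would limit (i) — the compliance score is 25 points, less than the 27 points limit — but (k) sets (j) aside: (k) operates against (j): a current Provisional Clearance is held. (l), which would lift (k), is not engaged — the Class 2 Declaration is not current. Exception (a) stands.
All of (b)'s requirements are met (the reference index is 174, less than the 193 limit; the reportable unit count is 82, below the 85 limit; the structure's height is 15 ft, below the 16 ft limit). However, paragraph (m) must be considered: (m) operates against (b): the lot is in a historic district. (b) is therefore removed.
All of (c)'s requirements are met (no windows face an adjoining lot; the setback is at least 3 m on every side; the qualifying period is 40 days, less than the 45 days limit). However, paragraph (n) must be considered: (n) operates against (c): a current General Registration is held. Exception (c) does not apply.
Exception (d) requires that the lot contains no other accessory structure; but the lot already has another accessory structure, so (d) is unavailable.
Exception (e): a current Tier B Certificate is held; the registered capacity is 1,170 units, meeting the 1,120 units threshold; assessed value is $63,500, less than the $66,500 limit — every condition holds. But applying paragraph (q): (q) is engaged — a current Provisional Declaration is held. Exception (e) does not apply.

No — exception (a) applies; Ines does not need a building permit.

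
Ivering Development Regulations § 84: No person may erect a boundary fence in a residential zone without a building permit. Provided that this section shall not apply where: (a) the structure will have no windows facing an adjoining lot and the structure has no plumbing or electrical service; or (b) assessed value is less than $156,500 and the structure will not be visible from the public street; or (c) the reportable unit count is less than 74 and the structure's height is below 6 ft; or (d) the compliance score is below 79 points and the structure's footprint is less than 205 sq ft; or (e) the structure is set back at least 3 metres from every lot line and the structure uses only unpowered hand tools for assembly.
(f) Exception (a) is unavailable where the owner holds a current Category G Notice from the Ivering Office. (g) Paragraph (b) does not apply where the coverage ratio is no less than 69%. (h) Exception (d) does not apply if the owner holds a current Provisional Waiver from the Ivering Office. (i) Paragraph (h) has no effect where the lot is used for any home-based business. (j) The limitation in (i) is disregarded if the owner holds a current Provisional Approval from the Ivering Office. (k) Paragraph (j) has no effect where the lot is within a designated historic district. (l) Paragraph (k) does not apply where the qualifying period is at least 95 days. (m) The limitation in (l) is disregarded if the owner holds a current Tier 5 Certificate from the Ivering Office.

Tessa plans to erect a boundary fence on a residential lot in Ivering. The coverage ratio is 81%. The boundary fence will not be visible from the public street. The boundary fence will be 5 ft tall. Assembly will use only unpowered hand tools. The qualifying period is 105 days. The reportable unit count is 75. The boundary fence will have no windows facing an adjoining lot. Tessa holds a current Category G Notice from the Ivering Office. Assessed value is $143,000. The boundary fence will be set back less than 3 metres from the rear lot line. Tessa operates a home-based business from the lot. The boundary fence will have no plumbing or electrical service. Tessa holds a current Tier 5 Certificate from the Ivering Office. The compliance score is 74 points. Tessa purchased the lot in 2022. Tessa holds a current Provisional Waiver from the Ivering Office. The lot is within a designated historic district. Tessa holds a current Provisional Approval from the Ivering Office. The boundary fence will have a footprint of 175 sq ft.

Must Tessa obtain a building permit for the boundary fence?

Exception (a): no windows face an adjoining lot; there is no plumbing or electrical service — every condition holds. But applying paragraph (f): (f) operates against (a): a current Category G Notice is held. (a) is therefore removed.
Exception (b): assessed value is $143,000, less than the $156,500 limit; the structure will not be visible from the street — every condition holds. But applying paragraph (g): (g) is triggered — the coverage ratio is 81%, meeting the 69% threshold. (b) is therefore removed.
Exception (c) fails — the reportable unit count is 75, not less than 74.
All of (d)'s requirements are met (the compliance score is 74 points, below the 79 points limit; the structure's footprint is 175 sq ft, less than the 205 sq ft limit). Under paragraphs (h)–(m): (h) is triggered (a current Provisional Waiver is held), but is set aside by (i): (i) operates against (h): a home-based business operates on the lot. (j) would limit (i) — a current Provisional Approval is held — but (k) sets (j) aside: (k) operates against (j): the lot is in a historic district. (l) applies (the qualifying period is 105 days, meeting the 95 days threshold), but is set aside by (m): (m) applies — a current Tier 5 Certificate is held. (d) remains available.
Exception (e) requires that the structure is set back at least 3 metres from every lot line; but the rear setback is under 3 m, so (e) is unavailable.

No — exception (d) applies; Tessa does not need a building permit.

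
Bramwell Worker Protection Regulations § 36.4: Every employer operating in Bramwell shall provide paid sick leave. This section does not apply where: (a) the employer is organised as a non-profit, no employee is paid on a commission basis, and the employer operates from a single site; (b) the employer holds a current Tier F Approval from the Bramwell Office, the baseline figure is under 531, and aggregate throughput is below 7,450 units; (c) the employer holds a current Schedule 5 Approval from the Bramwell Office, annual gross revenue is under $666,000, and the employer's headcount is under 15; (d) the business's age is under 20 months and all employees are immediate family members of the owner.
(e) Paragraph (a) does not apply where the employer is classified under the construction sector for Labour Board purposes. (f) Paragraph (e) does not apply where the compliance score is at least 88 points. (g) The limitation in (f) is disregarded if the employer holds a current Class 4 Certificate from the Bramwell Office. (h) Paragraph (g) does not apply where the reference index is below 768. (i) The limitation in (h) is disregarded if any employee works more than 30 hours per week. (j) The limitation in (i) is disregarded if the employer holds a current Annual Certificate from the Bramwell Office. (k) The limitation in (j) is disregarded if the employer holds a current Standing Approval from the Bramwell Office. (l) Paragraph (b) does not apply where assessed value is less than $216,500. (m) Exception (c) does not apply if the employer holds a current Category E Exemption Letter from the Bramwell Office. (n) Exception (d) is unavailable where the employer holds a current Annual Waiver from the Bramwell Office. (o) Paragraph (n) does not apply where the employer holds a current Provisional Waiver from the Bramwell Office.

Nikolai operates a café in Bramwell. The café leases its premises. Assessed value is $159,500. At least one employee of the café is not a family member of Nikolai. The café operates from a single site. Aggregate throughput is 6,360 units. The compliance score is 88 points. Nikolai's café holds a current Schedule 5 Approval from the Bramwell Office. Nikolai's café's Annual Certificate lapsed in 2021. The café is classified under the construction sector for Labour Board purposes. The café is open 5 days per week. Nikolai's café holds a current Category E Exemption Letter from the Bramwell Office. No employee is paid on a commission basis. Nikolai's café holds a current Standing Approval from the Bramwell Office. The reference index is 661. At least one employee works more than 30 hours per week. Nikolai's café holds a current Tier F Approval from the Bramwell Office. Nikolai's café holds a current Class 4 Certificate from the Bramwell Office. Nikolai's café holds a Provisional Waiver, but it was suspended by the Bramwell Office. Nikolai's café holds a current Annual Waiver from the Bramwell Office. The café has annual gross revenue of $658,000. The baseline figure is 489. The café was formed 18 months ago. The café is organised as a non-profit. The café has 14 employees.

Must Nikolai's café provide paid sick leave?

Yes — Nikolai's café must provide paid sick leave.

All of (a)'s requirements are met (the employer is a non-profit; no employee is paid on commission; the employer operates from a single site). Turning to paragraphs (e)–(k): (e) operates against (a): the café is classified under the construction sector. (f) is triggered (the compliance score is 88 points, meeting the 88 points threshold), but is displaced by (g): (g) operates against (f): a current Class 4 Certificate is held. (h) is engaged (the reference index is 661, below the 768 limit), but is overridden by (i): (i) operates against (h): at least one employee exceeds 30 hours/week. (j) is inapplicable (no current Annual Certificate is held), so (i) stands. Exception (a) does not apply.
Exception (b) is satisfied on its face — a current Tier F Approval is held; the baseline figure is 489, under the 531 limit; aggregate throughput is 6,360 units, below the 7,450 units limit. Turning to paragraph (l): (l) applies — assessed value is $159,500, less than the $216,500 limit. So (b) is unavailable.
Exception (c)'s conditions are all satisfied: a current Schedule 5 Approval is held; annual gross revenue is $658,000, under the $666,000 limit; the employer's headcount is 14, under the 15 limit. But: (m) is engaged — a current Category E Exemption Letter is held. Exception (c) does not apply.
Exception (d) fails — at least one employee is not a family member.
None of the exceptions is available; § 36.4 applies in full.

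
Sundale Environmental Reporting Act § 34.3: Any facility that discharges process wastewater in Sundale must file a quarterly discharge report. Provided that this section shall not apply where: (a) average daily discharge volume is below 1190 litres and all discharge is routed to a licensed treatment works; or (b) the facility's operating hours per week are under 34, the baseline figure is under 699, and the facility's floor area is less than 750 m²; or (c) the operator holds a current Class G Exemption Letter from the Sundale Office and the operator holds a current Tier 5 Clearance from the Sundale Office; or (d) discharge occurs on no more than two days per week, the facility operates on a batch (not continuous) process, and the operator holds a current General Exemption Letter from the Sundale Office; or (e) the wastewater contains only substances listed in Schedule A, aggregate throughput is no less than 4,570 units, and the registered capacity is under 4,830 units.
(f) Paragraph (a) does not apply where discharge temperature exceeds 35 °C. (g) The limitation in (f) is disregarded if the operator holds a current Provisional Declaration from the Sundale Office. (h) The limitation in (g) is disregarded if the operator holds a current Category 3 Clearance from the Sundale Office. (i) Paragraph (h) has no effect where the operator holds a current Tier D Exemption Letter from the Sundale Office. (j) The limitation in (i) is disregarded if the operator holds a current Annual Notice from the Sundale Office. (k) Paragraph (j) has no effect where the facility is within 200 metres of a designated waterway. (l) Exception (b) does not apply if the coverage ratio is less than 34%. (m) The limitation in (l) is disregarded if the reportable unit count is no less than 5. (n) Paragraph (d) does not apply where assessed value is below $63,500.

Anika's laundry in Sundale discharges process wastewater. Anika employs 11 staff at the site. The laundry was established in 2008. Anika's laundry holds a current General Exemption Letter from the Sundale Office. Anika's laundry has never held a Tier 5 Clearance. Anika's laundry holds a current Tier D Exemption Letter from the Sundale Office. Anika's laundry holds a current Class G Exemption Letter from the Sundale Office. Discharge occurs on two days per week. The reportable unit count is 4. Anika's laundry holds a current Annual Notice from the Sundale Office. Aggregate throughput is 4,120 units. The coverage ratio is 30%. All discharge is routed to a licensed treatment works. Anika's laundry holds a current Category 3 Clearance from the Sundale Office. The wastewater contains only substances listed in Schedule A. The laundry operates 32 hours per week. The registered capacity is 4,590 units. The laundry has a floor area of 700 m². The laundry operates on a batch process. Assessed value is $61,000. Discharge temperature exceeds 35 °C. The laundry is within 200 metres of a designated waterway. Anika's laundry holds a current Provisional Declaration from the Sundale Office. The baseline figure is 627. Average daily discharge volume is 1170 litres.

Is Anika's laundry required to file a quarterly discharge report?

Exception (a)'s conditions are all satisfied: average daily discharge volume is 1170 litres, below the 1190 litres limit; discharge is routed to a licensed treatment works. Applying paragraphs (f)–(k): (f) would limit (a) — discharge temperature exceeds 35 °C — but (g) sets (f) aside: (g) is engaged — a current Provisional Declaration is held. (h) operates (a current Category 3 Clearance is held), but is overridden by (i): (i) operates against (h): a current Tier D Exemption Letter is held. (j) is triggered (a current Annual Notice is held), but is set aside by (k): (k) operates — the laundry is within 200 m of a designated waterway. (a) remains available.
Exception (b)'s conditions are all satisfied: the facility's operating hours per week are 32, under the 34 limit; the baseline figure is 627, under the 699 limit; the facility's floor area is 700 m², less than the 750 m² limit. But applying paragraphs (l)–(m): (l) is engaged — the coverage ratio is 30%, less than the 34% limit. (m) is not engaged (the reportable unit count is 4, short of 5), so (l) stands. (b) is therefore removed.
Exception (c) does not apply: no current Tier 5 Clearance is held.
Exception (d) is satisfied on its face — discharge occurs on no more than two days per week; the facility operates on a batch process; a current General Exemption Letter is held. But applying paragraph (n): (n) is engaged — assessed value is $61,000, below the $63,500 limit. So (d) is unavailable.
Exception (e) does not apply: aggregate throughput is 4,120 units, short of 4,570 units.

No — exception (a) applies; Anika's laundry is not required to file a quarterly discharge report.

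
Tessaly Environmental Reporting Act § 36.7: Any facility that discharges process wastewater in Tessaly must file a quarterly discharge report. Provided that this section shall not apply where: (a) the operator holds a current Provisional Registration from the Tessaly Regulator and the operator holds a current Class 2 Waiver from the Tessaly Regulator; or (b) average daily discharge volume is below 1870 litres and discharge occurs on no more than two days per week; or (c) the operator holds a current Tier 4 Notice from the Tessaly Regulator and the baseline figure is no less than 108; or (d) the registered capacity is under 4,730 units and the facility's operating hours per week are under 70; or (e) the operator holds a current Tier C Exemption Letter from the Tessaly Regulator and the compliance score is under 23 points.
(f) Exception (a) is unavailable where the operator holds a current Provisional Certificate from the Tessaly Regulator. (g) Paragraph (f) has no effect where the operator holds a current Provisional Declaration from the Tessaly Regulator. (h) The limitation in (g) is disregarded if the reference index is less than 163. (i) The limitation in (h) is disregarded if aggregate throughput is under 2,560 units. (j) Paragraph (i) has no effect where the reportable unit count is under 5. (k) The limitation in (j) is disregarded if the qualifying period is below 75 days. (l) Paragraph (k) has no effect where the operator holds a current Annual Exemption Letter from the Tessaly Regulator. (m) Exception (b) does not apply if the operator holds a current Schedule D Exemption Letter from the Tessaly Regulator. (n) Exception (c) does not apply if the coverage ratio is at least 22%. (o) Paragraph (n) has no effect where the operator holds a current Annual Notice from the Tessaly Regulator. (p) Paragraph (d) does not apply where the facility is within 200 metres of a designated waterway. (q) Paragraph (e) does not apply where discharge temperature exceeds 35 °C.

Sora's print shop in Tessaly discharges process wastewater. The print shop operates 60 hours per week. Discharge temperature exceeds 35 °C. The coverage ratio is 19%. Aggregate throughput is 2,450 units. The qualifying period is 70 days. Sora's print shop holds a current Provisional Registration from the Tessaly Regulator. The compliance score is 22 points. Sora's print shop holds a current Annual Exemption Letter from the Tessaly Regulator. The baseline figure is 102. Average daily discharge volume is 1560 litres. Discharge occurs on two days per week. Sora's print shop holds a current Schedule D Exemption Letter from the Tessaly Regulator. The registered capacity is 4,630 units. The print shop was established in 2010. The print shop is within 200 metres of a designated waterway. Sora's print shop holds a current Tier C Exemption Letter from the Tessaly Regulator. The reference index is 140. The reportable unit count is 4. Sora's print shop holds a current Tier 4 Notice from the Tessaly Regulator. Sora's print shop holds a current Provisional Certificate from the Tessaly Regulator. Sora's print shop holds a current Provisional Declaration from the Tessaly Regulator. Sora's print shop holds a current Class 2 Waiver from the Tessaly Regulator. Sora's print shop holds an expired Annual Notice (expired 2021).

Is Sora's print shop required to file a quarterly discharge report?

All of (a)'s requirements are met (a current Provisional Registration is held; a current Class 2 Waiver is held). Turning to paragraphs (f)–(l): (f) applies — a current Provisional Certificate is held. (g) is engaged (a current Provisional Declaration is held), but is set aside by (h): (h) operates against (g): the reference index is 140, less than the 163 limit. (i) would limit (h) — aggregate throughput is 2,450 units, under the 2,560 units limit — but (j) sets (i) aside: (j) is engaged — the reportable unit count is 4, under the 5 limit. (k) would limit (j) — the qualifying period is 70 days, below the 75 days limit — but (l) sets (k) aside: (l) is engaged — a current Annual Exemption Letter is held. Exception (a) does not apply.
Exception (b) is satisfied on its face — average daily discharge volume is 1560 litres, below the 1870 litres limit; discharge occurs on no more than two days per week. However, paragraph (m) must be considered: (m) operates against (b): a current Schedule D Exemption Letter is held. So (b) is unavailable.
Exception (c) fails — the baseline figure is 102, short of 108.
Exception (d)'s conditions are all satisfied: the registered capacity is 4,630 units, under the 4,730 units limit; the facility's operating hours per week are 60, under the 70 limit. But: (p) operates against (d): the print shop is within 200 m of a designated waterway. So (d) is unavailable.
Exception (e)'s conditions are all satisfied: a current Tier C Exemption Letter is held; the compliance score is 22 points, under the 23 points limit. However, paragraph (q) must be considered: (q) is triggered — discharge temperature exceeds 35 °C. (e) is therefore removed.
Every exception is unavailable, so the rule governs.

Yes — Sora's print shop must file a quarterly discharge report.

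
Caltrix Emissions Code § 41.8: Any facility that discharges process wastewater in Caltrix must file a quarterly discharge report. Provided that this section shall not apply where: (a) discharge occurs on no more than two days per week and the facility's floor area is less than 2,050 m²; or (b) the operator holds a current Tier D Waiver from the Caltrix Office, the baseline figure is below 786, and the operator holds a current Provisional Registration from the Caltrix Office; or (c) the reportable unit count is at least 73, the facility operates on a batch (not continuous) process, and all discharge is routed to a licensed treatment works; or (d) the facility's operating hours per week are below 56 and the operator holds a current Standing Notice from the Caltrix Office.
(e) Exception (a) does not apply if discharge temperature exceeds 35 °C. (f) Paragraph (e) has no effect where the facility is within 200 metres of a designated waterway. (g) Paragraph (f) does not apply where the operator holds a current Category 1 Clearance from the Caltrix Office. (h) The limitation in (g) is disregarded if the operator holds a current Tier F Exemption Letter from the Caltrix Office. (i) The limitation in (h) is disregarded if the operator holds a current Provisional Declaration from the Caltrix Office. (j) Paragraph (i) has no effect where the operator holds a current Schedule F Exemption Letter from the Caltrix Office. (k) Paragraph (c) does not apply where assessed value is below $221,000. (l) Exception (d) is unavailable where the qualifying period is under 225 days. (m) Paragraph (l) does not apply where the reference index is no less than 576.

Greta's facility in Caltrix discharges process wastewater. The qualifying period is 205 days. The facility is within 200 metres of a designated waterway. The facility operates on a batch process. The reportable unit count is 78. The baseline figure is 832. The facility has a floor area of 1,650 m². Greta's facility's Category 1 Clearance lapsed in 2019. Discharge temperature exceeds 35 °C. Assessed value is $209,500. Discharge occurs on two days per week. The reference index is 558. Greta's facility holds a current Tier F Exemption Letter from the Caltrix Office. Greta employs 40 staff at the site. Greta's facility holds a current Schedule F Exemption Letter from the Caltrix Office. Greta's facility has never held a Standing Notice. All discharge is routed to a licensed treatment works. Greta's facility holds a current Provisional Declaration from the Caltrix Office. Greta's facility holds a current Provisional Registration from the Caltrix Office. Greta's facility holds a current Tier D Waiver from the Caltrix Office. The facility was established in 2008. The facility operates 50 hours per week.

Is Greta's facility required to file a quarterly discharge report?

Exception (a)'s conditions are all satisfied: discharge occurs on no more than two days per week; the facility's floor area is 1,650 m², less than the 2,050 m² limit. Under paragraphs (e)–(j): (e) applies (discharge temperature exceeds 35 °C), but is overridden by (f): (f) is triggered — the facility is within 200 m of a designated waterway. (g) does not operate here (there is no Category 1 Clearance in force), so (f) stands. So (a) applies.
Exception (b) requires that the baseline figure is below 786; but the baseline figure is 832, not below 786, so (b) is unavailable.
Exception (c): the reportable unit count is 78, meeting the 73 threshold; the facility operates on a batch process; discharge is routed to a licensed treatment works — every condition holds. Turning to paragraph (k): (k) is engaged — assessed value is $209,500, below the $221,000 limit. Exception (c) does not apply.
Exception (d) requires that the operator holds a current Standing Notice from the Caltrix Office; but the Standing Notice is not current, so (d) is unavailable.

No — exception (a) applies; Greta's facility is not required to file a quarterly discharge report.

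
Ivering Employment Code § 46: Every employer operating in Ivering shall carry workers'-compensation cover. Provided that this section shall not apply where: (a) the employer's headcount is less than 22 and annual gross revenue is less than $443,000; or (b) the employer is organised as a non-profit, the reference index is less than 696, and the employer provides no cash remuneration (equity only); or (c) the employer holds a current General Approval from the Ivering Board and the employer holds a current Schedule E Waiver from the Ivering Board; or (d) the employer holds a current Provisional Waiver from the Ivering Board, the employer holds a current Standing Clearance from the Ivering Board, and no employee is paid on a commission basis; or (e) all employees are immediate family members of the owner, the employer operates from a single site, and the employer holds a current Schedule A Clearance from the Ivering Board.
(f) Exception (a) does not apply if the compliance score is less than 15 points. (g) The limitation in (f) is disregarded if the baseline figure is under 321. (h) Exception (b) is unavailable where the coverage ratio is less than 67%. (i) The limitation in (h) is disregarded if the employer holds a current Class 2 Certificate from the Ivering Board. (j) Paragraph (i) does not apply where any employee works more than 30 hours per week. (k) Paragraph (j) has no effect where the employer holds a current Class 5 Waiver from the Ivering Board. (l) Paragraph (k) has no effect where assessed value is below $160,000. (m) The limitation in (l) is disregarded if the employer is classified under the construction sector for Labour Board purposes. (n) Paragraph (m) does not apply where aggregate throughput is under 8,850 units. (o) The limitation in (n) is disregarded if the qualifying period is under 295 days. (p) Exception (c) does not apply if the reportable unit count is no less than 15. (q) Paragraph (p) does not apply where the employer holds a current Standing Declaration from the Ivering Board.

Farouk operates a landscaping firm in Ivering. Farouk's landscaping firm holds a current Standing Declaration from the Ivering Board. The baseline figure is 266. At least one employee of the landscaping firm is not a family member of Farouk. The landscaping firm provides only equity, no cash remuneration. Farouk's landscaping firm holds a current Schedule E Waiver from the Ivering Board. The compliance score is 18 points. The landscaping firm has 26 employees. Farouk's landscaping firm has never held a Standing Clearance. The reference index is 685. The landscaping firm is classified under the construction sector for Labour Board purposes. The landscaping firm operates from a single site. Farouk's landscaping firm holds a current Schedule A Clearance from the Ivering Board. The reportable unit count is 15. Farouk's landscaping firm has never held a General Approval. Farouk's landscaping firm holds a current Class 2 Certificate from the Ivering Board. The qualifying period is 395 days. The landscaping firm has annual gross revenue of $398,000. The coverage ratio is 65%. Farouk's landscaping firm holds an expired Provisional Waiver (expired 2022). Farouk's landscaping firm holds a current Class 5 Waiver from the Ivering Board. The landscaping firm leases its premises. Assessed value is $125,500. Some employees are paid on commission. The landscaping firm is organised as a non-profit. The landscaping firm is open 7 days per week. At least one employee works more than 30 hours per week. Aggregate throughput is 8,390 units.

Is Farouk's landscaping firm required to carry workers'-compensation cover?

Yes — Farouk's landscaping firm must carry workers'-compensation cover.

Exception (a) does not apply: the employer's headcount is 26, not less than 22.
Exception (b) is satisfied on its face — the employer is a non-profit; the reference index is 685, less than the 696 limit; remuneration is equity-only. Turning to paragraphs (h)–(o): (h) operates against (b): the coverage ratio is 65%, less than the 67% limit. (i) would limit (h) — a current Class 2 Certificate is held — but (j) sets (i) aside: (j) applies — at least one employee exceeds 30 hours/week. (k) would limit (j) — a current Class 5 Waiver is held — but (l) sets (k) aside: (l) operates against (k): assessed value is $125,500, below the $160,000 limit. (m) would limit (l) — the landscaping firm is classified under the construction sector — but (n) sets (m) aside: (n) operates against (m): aggregate throughput is 8,390 units, under the 8,850 units limit. (o), which would lift (n), is inapplicable — the qualifying period is 395 days, not under 295 days. So (b) is unavailable.
Exception (c) requires that the employer holds a current General Approval from the Ivering Board; but the General Approval is not current, so (c) is unavailable.
Exception (d) does not apply: there is no Provisional Waiver in force.
Exception (e) fails — at least one employee is not a family member.
No exception applies. The general rule governs.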